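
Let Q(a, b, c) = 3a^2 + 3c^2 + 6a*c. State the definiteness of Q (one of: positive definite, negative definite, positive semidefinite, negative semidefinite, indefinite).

positive semidefinite

The symmetric matrix is A = [[3, 0, 3], [0, 0, 0], [3, 0, 3]].
Row-reducing A symmetrically gives the diagonal entries 3, 0, 0.
That gives 1 positive, 2 zero pivots.
Hence Q is positive semidefinite.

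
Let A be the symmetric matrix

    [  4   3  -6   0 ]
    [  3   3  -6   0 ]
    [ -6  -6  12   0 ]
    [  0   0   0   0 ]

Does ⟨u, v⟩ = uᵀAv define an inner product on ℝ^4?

Applying the same elementary operations to the rows and columns of A produces a congruent diagonal matrix with entries 4, 3/4, 0, 0.
That gives 2 positive, 2 zero pivots.
Hence Q is positive semidefinite.
⟨·,·⟩ is an inner product exactly when A is positive definite.

no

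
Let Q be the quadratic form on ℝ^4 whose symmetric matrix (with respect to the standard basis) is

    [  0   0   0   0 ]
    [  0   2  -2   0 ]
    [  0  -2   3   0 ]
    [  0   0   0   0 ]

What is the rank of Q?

2

Applying the same elementary operations to the rows and columns of A produces a congruent diagonal matrix with entries 0, 2, 1, 0.
That gives 2 positive, 2 zero pivots.
The rank is the number of nonzero pivots: 2.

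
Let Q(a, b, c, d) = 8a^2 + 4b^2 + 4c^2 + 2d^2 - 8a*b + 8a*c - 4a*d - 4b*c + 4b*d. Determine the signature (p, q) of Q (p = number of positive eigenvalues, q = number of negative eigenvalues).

The symmetric matrix is A = [[8, -4, 4, -2], [-4, 4, -2, 2], [4, -2, 4, 0], [-2, 2, 0, 2]].
Row-reducing A symmetrically gives the diagonal entries 8, 2, 2, 1/2.
That gives 4 positive pivots.

(4, 0)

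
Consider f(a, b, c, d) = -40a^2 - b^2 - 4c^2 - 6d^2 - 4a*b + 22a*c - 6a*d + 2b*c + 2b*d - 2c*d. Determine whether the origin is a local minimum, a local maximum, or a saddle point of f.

The Hessian at the origin is H = [[-80, -4, 22, -6], [-4, -2, 2, 2], [22, 2, -8, -2], [-6, 2, -2, -12]].
Applying the same elementary operations to the rows and columns of H produces a congruent diagonal matrix with entries -80, -9/5, -3/2, -40/9.
So there are 4 negative pivots.
H is negative definite, so the origin is a strict local maximum.

local maximum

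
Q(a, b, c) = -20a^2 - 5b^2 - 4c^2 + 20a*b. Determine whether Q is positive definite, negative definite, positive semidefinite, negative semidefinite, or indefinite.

negative semidefinite

The symmetric matrix is A = [[-20, 10, 0], [10, -5, 0], [0, 0, -4]].
Row-reducing A symmetrically gives the diagonal entries -20, 0, -4.
That gives 2 negative, 1 zero pivots.
Hence Q is negative semidefinite.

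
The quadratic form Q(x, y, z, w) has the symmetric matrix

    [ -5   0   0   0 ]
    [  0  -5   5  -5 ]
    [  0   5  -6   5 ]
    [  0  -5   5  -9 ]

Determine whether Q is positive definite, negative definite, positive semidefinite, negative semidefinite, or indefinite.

negative definite

Leading principal minors: Δ_1 = -5, Δ_2 = 25, Δ_3 = -25, Δ_4 = 100.
The signs alternate starting with Δ_1 < 0, so by Sylvester's criterion Q is negative definite.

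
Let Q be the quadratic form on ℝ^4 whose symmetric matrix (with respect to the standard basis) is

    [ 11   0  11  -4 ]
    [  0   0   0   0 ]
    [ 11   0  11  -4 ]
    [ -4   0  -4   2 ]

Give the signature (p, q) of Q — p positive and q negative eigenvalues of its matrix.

(2, 0)

Applying the same elementary operations to the rows and columns of A produces a congruent diagonal matrix with entries 11, 0, 0, 6/11.
So there are 2 positive, 2 zero pivots.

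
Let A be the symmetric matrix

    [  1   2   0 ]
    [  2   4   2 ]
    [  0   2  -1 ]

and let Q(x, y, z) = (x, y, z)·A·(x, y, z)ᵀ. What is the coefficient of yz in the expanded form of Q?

4

The coefficient of yz is A[2,3] + A[3,2] = 2·2 = 4.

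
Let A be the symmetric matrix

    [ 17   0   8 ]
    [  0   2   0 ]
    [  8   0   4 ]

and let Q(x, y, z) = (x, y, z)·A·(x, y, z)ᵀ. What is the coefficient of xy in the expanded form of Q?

0

The coefficient of xy is A[1,2] + A[2,1] = 2·0 = 0.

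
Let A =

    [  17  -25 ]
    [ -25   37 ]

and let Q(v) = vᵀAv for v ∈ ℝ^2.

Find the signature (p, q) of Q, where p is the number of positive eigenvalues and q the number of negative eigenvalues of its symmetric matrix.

(2, 0)

Congruent diagonalization of A (simultaneous row and column reduction) yields pivots 17, 4/17.
That gives 2 positive pivots.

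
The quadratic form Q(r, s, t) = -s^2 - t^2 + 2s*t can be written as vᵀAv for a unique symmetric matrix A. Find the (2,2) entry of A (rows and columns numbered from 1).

-1

The coefficient of s^2 in Q is -1, and that is exactly A[2,2].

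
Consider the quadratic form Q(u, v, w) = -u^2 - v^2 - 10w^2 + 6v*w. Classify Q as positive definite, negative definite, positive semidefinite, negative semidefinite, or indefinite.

The symmetric matrix of Q is A = [[-1, 0, 0], [0, -1, 3], [0, 3, -10]].
Leading principal minors: Δ_1 = -1, Δ_2 = 1, Δ_3 = -1.
The signs alternate starting with Δ_1 < 0, so by Sylvester's criterion Q is negative definite.

negative definite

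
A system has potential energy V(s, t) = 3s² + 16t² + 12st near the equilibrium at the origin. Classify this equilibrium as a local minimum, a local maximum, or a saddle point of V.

local minimum

The Hessian at the origin is H = [[6, 12], [12, 32]].
det H = 6·32 − (12)² = 48 > 0 and H[1,1] = 6 > 0, so H is positive definite.
Therefore the origin is a local minimum.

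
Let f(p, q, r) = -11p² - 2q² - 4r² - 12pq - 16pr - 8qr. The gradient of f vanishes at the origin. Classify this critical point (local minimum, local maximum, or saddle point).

The Hessian at the origin is H = [[-22, -12, -16], [-12, -4, -8], [-16, -8, -8]].
Symmetric row and column elimination reduces H to a congruent diagonal form with pivots -22, 28/11, 24/7.
So there are 2 positive, 1 negative pivots.
H is indefinite, so the origin is a saddle point.

saddle point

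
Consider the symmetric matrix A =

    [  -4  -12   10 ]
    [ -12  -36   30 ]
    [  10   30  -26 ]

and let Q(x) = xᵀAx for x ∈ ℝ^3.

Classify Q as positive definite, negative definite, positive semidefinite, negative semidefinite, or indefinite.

negative semidefinite

Congruent diagonalization of A (simultaneous row and column reduction) yields pivots -4, 0, -1.
That gives 2 negative, 1 zero pivots.
Hence Q is negative semidefinite.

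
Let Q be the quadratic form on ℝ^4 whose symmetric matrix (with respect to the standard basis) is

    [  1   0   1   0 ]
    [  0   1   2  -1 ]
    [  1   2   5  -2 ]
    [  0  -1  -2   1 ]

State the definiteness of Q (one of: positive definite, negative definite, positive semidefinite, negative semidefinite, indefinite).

Symmetric row and column elimination reduces A to a congruent diagonal form with pivots 1, 1, 0, 0.
That gives 2 positive, 2 zero pivots.
Hence Q is positive semidefinite.

positive semidefinite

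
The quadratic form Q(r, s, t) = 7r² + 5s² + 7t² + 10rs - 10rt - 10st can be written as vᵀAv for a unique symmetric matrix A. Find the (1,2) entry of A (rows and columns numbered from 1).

The coefficient of r·s in Q is 10. For a symmetric A this equals A[1,2] + A[2,1] = 2·A[1,2].
So A[1,2] = 10/2 = 5.

5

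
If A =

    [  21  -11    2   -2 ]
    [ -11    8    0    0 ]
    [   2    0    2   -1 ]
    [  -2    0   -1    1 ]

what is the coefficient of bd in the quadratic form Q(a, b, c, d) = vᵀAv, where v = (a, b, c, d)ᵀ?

0

The coefficient of bd is A[2,4] + A[4,2] = 2·0 = 0.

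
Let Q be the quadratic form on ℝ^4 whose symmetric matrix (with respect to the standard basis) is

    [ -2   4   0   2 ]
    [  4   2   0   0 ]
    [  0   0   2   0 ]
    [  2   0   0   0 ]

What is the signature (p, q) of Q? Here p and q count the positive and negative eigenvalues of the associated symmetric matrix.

(3, 1)

Row-reducing A symmetrically gives the diagonal entries -2, 10, 2, 2/5.
So there are 3 positive, 1 negative pivots.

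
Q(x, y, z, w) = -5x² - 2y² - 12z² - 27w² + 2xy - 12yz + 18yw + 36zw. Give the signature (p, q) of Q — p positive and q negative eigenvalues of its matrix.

Write A = [[-5, 1, 0, 0], [1, -2, -6, 9], [0, -6, -12, 18], [0, 9, 18, -27]].
Row-reducing A symmetrically gives the diagonal entries -5, -9/5, 8, 0.
That gives 1 positive, 2 negative, 1 zero pivots.

(1, 2)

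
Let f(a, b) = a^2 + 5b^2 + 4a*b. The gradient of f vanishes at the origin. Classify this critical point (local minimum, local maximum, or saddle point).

local minimum

The Hessian at the origin is H = [[2, 4], [4, 10]].
det H = 2·10 − (4)² = 4 > 0 and H[1,1] = 2 > 0, so H is positive definite.
Therefore the origin is a local minimum.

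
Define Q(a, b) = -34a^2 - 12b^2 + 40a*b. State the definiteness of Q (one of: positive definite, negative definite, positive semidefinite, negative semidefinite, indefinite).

negative definite

The symmetric matrix of Q is A = [[-34, 20], [20, -12]].
Leading principal minors: Δ_1 = -34, Δ_2 = 8.
The signs alternate starting with Δ_1 < 0, so by Sylvester's criterion Q is negative definite.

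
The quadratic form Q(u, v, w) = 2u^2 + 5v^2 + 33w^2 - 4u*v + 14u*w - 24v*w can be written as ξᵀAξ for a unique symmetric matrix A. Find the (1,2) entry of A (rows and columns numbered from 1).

-2

The coefficient of u·v in Q is -4. For a symmetric A this equals A[1,2] + A[2,1] = 2·A[1,2].
So A[1,2] = -4/2 = -2.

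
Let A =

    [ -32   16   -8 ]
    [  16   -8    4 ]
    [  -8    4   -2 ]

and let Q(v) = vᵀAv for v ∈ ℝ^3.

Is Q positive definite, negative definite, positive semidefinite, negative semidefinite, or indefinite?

negative semidefinite

Row-reducing A symmetrically gives the diagonal entries -32, 0, 0.
So there are 1 negative, 2 zero pivots.
Hence Q is negative semidefinite.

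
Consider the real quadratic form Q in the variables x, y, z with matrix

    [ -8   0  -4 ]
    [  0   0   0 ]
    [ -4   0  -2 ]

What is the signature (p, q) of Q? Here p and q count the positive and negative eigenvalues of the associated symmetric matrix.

(0, 1)

Row-reducing A symmetrically gives the diagonal entries -8, 0, 0.
So there are 1 negative, 2 zero pivots.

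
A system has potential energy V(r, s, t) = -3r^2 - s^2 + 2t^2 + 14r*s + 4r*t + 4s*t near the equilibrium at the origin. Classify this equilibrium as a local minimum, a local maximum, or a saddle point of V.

The Hessian at the origin is H = [[-6, 14, 4], [14, -2, 4], [4, 4, 4]].
Applying the same elementary operations to the rows and columns of H produces a congruent diagonal matrix with entries -6, 92/3, 20/23.
That gives 2 positive, 1 negative pivots.
H is indefinite, so the origin is a saddle point.

saddle point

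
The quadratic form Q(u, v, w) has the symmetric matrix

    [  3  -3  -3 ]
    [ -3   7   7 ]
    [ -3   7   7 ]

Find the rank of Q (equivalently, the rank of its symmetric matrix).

Applying the same elementary operations to the rows and columns of A produces a congruent diagonal matrix with entries 3, 4, 0.
That gives 2 positive, 1 zero pivots.
The rank is the number of nonzero pivots: 2.

2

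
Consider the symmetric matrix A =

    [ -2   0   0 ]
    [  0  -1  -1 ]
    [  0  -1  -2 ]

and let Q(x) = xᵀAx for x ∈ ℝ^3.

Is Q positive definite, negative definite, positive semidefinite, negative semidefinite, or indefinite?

Leading principal minors: Δ_1 = -2, Δ_2 = 2, Δ_3 = -2.
The signs alternate starting with Δ_1 < 0, so by Sylvester's criterion Q is negative definite.

negative definite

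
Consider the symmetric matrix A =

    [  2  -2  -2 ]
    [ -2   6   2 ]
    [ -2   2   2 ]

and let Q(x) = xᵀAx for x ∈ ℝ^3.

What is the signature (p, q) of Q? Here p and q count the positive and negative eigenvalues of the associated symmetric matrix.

Applying the same elementary operations to the rows and columns of A produces a congruent diagonal matrix with entries 2, 4, 0.
Counting signs: 2 positive, 1 zero.

(2, 0)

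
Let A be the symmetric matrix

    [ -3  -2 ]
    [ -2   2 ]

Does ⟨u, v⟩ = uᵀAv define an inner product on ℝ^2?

For the 2×2 matrix [[-3, -2], [-2, 2]]: det = -3·2 − (-2)² = -10, trace = -1.
det < 0 so the eigenvalues have opposite signs; the form is indefinite.
⟨·,·⟩ is an inner product exactly when A is positive definite.

no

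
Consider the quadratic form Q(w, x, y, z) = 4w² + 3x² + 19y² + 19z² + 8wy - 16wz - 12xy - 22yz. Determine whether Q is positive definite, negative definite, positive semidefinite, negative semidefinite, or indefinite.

Write A = [[4, 0, 4, -8], [0, 3, -6, 0], [4, -6, 19, -11], [-8, 0, -11, 19]].
Row-reducing A symmetrically gives the diagonal entries 4, 3, 3, 0.
That gives 3 positive, 1 zero pivots.
Hence Q is positive semidefinite.

positive semidefinite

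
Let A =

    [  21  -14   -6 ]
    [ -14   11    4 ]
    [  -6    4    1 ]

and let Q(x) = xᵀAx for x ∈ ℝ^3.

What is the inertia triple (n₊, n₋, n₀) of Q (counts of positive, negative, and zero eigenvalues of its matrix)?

Congruent diagonalization of A (simultaneous row and column reduction) yields pivots 21, 5/3, -5/7.
Counting signs: 2 positive, 1 negative.

(2, 1, 0)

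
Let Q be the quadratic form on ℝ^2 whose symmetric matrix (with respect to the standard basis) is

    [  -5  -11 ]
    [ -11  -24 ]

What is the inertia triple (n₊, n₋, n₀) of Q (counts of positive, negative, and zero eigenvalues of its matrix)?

(1, 1, 0)

An LDLᵀ factorisation of A has diagonal entries -5, 1/5.
That gives 1 positive, 1 negative pivots.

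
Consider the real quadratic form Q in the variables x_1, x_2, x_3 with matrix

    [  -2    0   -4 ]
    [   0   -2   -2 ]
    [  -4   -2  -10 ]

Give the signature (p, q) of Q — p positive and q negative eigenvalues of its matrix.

(0, 2)

Congruent diagonalization of A (simultaneous row and column reduction) yields pivots -2, -2, 0.
Counting signs: 2 negative, 1 zero.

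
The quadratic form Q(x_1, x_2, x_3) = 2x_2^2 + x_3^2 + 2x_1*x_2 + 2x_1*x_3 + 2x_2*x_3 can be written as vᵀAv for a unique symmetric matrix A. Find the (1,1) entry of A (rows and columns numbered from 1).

The coefficient of x_1^2 in Q is 0, and that is exactly A[1,1].

0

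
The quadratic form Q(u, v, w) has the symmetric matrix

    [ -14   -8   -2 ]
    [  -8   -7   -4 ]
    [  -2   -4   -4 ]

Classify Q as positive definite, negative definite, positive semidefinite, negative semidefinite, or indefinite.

negative definite

Leading principal minors: Δ_1 = -14, Δ_2 = 34, Δ_3 = -12.
The signs alternate starting with Δ_1 < 0, so by Sylvester's criterion Q is negative definite.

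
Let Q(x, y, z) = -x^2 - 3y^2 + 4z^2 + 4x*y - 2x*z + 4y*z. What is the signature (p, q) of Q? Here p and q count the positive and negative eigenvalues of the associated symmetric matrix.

Write A = [[-1, 2, -1], [2, -3, 2], [-1, 2, 4]].
Congruent diagonalization of A (simultaneous row and column reduction) yields pivots -1, 1, 5.
That gives 2 positive, 1 negative pivots.

(2, 1)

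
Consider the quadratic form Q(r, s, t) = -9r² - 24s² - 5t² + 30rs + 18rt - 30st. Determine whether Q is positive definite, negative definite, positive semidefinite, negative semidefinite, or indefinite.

indefinite

The associated matrix is A = [[-9, 15, 9], [15, -24, -15], [9, -15, -5]].
Symmetric row and column elimination reduces A to a congruent diagonal form with pivots -9, 1, 4.
So there are 2 positive, 1 negative pivots.
Hence Q is indefinite.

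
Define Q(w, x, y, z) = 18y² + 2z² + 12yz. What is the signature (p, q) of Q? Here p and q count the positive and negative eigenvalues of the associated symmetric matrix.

(1, 0)

The symmetric matrix is A = [[0, 0, 0, 0], [0, 0, 0, 0], [0, 0, 18, 6], [0, 0, 6, 2]].
Row-reducing A symmetrically gives the diagonal entries 0, 0, 18, 0.
So there are 1 positive, 3 zero pivots.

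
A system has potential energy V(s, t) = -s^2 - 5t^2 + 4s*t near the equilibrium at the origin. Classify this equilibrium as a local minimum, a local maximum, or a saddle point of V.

The Hessian at the origin is H = [[-2, 4], [4, -10]].
det H = -2·-10 − (4)² = 4 > 0 and H[1,1] = -2 < 0, so H is negative definite.
Therefore the origin is a local maximum.

local maximum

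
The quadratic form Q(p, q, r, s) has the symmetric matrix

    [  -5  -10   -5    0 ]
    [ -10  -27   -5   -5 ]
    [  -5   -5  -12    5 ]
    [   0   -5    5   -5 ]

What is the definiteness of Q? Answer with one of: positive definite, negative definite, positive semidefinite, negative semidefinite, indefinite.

negative definite

Applying the same elementary operations to the rows and columns of A produces a congruent diagonal matrix with entries -5, -7, -24/7, -5/6.
So there are 4 negative pivots.
Hence Q is negative definite.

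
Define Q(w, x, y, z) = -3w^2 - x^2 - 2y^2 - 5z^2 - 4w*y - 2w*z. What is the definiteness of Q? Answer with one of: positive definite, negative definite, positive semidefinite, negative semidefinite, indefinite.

The associated matrix is A = [[-3, 0, -2, -1], [0, -1, 0, 0], [-2, 0, -2, 0], [-1, 0, 0, -5]].
An LDLᵀ factorisation of A has diagonal entries -3, -1, -2/3, -4.
Counting signs: 4 negative.
Hence Q is negative definite.

negative definite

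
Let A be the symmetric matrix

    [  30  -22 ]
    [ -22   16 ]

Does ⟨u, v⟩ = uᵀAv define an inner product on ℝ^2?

Symmetric row and column elimination reduces A to a congruent diagonal form with pivots 30, -2/15.
That gives 1 positive, 1 negative pivots.
Hence Q is indefinite.
⟨·,·⟩ is an inner product exactly when A is positive definite.

no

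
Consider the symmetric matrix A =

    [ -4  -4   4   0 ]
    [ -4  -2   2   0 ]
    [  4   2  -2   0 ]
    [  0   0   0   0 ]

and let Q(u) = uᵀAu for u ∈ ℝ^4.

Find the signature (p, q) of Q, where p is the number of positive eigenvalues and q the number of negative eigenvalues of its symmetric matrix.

Applying the same elementary operations to the rows and columns of A produces a congruent diagonal matrix with entries -4, 2, 0, 0.
So there are 1 positive, 1 negative, 2 zero pivots.

(1, 1)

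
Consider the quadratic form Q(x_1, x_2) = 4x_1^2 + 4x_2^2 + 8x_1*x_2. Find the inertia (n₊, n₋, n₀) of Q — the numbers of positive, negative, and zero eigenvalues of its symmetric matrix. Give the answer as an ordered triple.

The symmetric matrix is A = [[4, 4], [4, 4]].
Congruent diagonalization of A (simultaneous row and column reduction) yields pivots 4, 0.
That gives 1 positive, 1 zero pivots.

(1, 0, 1)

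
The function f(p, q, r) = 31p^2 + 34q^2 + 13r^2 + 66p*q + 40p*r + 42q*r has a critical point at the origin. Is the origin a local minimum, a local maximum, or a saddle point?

saddle point

The Hessian at the origin is H = [[62, 66, 40], [66, 68, 42], [40, 42, 26]].
Applying the same elementary operations to the rows and columns of H produces a congruent diagonal matrix with entries 62, -70/31, 12/35.
Counting signs: 2 positive, 1 negative.
H is indefinite, so the origin is a saddle point.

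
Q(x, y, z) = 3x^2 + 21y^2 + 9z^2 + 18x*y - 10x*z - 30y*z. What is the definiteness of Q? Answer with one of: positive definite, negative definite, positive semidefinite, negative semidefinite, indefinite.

The associated matrix is A = [[3, 9, -5], [9, 21, -15], [-5, -15, 9]].
Row-reducing A symmetrically gives the diagonal entries 3, -6, 2/3.
So there are 2 positive, 1 negative pivots.
Hence Q is indefinite.

indefinite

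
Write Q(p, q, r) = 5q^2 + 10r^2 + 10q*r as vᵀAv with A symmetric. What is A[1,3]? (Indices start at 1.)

The coefficient of p·r in Q is 0. For a symmetric A this equals A[1,3] + A[3,1] = 2·A[1,3].
So A[1,3] = 0/2 = 0.

0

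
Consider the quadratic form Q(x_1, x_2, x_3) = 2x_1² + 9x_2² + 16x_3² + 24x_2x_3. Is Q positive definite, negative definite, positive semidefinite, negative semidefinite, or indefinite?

The symmetric matrix is A = [[2, 0, 0], [0, 9, 12], [0, 12, 16]].
Congruent diagonalization of A (simultaneous row and column reduction) yields pivots 2, 9, 0.
Counting signs: 2 positive, 1 zero.
Hence Q is positive semidefinite.

positive semidefinite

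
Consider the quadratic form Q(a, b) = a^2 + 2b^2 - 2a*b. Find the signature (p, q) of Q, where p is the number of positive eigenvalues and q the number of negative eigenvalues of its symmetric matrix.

(2, 0)

The associated matrix is A = [[1, -1], [-1, 2]].
An LDLᵀ factorisation of A has diagonal entries 1, 1.
That gives 2 positive pivots.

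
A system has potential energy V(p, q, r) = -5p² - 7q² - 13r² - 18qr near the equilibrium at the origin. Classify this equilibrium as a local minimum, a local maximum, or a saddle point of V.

local maximum

The Hessian at the origin is H = [[-10, 0, 0], [0, -14, -18], [0, -18, -26]].
Symmetric row and column elimination reduces H to a congruent diagonal form with pivots -10, -14, -20/7.
Counting signs: 3 negative.
H is negative definite, so the origin is a strict local maximum.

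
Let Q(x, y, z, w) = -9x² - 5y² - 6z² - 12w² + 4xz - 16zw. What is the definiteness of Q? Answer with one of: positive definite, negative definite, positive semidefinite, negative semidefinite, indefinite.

negative definite

The symmetric matrix is A = [[-9, 0, 2, 0], [0, -5, 0, 0], [2, 0, -6, -8], [0, 0, -8, -12]].
Symmetric row and column elimination reduces A to a congruent diagonal form with pivots -9, -5, -50/9, -12/25.
Counting signs: 4 negative.
Hence Q is negative definite.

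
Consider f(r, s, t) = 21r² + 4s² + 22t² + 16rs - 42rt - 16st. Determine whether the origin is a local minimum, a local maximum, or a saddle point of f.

The Hessian at the origin is H = [[42, 16, -42], [16, 8, -16], [-42, -16, 44]].
An LDLᵀ factorisation of H has diagonal entries 42, 40/21, 2.
Counting signs: 3 positive.
H is positive definite, so the origin is a strict local minimum.

local minimum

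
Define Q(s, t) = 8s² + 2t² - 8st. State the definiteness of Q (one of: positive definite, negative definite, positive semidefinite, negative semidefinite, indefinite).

Write A = [[8, -4], [-4, 2]].
Symmetric row and column elimination reduces A to a congruent diagonal form with pivots 8, 0.
So there are 1 positive, 1 zero pivots.
Hence Q is positive semidefinite.

positive semidefinite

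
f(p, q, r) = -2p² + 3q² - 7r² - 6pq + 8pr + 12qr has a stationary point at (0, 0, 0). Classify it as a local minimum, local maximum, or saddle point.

saddle point

The Hessian at the origin is H = [[-4, -6, 8], [-6, 6, 12], [8, 12, -14]].
Symmetric row and column elimination reduces H to a congruent diagonal form with pivots -4, 15, 2.
So there are 2 positive, 1 negative pivots.
H is indefinite, so the origin is a saddle point.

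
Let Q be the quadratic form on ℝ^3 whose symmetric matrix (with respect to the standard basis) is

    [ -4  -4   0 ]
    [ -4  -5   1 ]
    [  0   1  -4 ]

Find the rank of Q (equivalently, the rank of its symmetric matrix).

Applying the same elementary operations to the rows and columns of A produces a congruent diagonal matrix with entries -4, -1, -3.
Counting signs: 3 negative.
The rank is the number of nonzero pivots: 3.

3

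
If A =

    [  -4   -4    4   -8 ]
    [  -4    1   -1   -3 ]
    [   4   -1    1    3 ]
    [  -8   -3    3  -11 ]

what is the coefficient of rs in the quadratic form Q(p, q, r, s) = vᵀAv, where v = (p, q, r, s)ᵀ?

6

The coefficient of rs is A[3,4] + A[4,3] = 2·3 = 6.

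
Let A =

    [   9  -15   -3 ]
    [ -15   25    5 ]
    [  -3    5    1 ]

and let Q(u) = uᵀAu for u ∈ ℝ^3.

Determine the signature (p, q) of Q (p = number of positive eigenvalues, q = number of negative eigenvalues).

Row-reducing A symmetrically gives the diagonal entries 9, 0, 0.
So there are 1 positive, 2 zero pivots.

(1, 0)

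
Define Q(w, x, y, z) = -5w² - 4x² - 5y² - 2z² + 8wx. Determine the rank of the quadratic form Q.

Write A = [[-5, 4, 0, 0], [4, -4, 0, 0], [0, 0, -5, 0], [0, 0, 0, -2]].
Symmetric row and column elimination reduces A to a congruent diagonal form with pivots -5, -4/5, -5, -2.
That gives 4 negative pivots.
The rank is the number of nonzero pivots: 4.

4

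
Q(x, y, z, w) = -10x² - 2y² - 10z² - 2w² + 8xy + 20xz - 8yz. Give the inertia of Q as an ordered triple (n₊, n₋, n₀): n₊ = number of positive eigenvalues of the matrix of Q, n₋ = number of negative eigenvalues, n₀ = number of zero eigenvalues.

Write A = [[-10, 4, 10, 0], [4, -2, -4, 0], [10, -4, -10, 0], [0, 0, 0, -2]].
Applying the same elementary operations to the rows and columns of A produces a congruent diagonal matrix with entries -10, -2/5, 0, -2.
Counting signs: 3 negative, 1 zero.

(0, 3, 1)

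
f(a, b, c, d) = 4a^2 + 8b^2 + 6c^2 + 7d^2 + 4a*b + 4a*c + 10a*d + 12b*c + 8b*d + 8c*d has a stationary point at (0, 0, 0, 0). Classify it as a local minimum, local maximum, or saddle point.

The Hessian at the origin is H = [[8, 4, 4, 10], [4, 16, 12, 8], [4, 12, 12, 8], [10, 8, 8, 14]].
Applying the same elementary operations to the rows and columns of H produces a congruent diagonal matrix with entries 8, 14, 20/7, 3/5.
That gives 4 positive pivots.
H is positive definite, so the origin is a strict local minimum.

local minimum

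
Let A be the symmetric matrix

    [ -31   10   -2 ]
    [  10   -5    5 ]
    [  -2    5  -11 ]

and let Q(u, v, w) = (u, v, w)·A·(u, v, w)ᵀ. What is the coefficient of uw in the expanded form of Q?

-4

The coefficient of uw is A[1,3] + A[3,1] = 2·(-2) = -4.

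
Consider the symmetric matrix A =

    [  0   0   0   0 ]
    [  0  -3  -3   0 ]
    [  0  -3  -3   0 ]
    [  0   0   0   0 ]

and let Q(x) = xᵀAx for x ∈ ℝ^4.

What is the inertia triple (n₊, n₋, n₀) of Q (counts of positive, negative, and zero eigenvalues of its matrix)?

(0, 1, 3)

Row-reducing A symmetrically gives the diagonal entries 0, -3, 0, 0.
So there are 1 negative, 3 zero pivots.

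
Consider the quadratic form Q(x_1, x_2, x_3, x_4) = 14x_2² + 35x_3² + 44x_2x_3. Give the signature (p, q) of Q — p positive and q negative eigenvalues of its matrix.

The associated matrix is A = [[0, 0, 0, 0], [0, 14, 22, 0], [0, 22, 35, 0], [0, 0, 0, 0]].
Applying the same elementary operations to the rows and columns of A produces a congruent diagonal matrix with entries 0, 14, 3/7, 0.
That gives 2 positive, 2 zero pivots.

(2, 0)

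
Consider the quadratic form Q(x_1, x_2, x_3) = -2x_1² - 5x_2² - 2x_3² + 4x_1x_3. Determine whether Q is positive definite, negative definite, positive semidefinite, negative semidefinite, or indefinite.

The symmetric matrix is A = [[-2, 0, 2], [0, -5, 0], [2, 0, -2]].
Symmetric row and column elimination reduces A to a congruent diagonal form with pivots -2, -5, 0.
That gives 2 negative, 1 zero pivots.
Hence Q is negative semidefinite.

negative semidefinite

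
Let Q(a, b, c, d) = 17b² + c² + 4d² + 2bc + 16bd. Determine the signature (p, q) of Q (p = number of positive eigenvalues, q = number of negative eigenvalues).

(2, 0)

The associated matrix is A = [[0, 0, 0, 0], [0, 17, 1, 8], [0, 1, 1, 0], [0, 8, 0, 4]].
Applying the same elementary operations to the rows and columns of A produces a congruent diagonal matrix with entries 0, 17, 16/17, 0.
Counting signs: 2 positive, 2 zero.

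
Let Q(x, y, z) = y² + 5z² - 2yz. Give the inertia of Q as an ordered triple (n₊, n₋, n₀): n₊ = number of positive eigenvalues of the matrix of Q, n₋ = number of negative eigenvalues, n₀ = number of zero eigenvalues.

(2, 0, 1)

The symmetric matrix is A = [[0, 0, 0], [0, 1, -1], [0, -1, 5]].
Row-reducing A symmetrically gives the diagonal entries 0, 1, 4.
Counting signs: 2 positive, 1 zero.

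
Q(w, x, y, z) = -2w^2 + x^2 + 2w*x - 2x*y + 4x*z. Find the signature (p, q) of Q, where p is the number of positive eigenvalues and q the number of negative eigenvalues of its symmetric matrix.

Write A = [[-2, 1, 0, 0], [1, 1, -1, 2], [0, -1, 0, 0], [0, 2, 0, 0]].
Symmetric row and column elimination reduces A to a congruent diagonal form with pivots -2, 3/2, -2/3, 0.
Counting signs: 1 positive, 2 negative, 1 zero.

(1, 2)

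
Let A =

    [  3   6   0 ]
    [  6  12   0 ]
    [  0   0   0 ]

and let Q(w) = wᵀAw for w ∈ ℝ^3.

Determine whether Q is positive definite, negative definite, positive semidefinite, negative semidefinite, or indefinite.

Row-reducing A symmetrically gives the diagonal entries 3, 0, 0.
Counting signs: 1 positive, 2 zero.
Hence Q is positive semidefinite.

positive semidefinite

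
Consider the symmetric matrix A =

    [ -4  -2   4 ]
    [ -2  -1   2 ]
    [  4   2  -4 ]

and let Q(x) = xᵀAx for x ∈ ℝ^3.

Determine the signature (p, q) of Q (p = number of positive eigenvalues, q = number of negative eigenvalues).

Row-reducing A symmetrically gives the diagonal entries -4, 0, 0.
Counting signs: 1 negative, 2 zero.

(0, 1)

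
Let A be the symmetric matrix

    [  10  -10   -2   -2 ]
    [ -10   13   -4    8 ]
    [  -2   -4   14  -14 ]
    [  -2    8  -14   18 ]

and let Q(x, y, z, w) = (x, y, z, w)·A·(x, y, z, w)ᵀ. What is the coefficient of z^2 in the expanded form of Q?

The coefficient of z^2 is the diagonal entry A[3,3] = 14.

14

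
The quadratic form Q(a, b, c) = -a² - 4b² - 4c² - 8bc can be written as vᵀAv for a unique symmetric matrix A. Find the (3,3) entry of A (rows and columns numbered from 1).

-4

The coefficient of c² in Q is -4, and that is exactly A[3,3].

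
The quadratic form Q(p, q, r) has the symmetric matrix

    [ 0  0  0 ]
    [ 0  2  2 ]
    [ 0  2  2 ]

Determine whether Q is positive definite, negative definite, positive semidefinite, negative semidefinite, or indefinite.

positive semidefinite

Applying the same elementary operations to the rows and columns of A produces a congruent diagonal matrix with entries 0, 2, 0.
Counting signs: 1 positive, 2 zero.
Hence Q is positive semidefinite.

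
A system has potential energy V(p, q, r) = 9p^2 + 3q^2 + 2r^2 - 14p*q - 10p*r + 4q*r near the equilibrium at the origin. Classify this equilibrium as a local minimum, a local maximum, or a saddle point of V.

The Hessian at the origin is H = [[18, -14, -10], [-14, 6, 4], [-10, 4, 4]].
Row-reducing H symmetrically gives the diagonal entries 18, -44/9, 15/11.
Counting signs: 2 positive, 1 negative.
H is indefinite, so the origin is a saddle point.

saddle point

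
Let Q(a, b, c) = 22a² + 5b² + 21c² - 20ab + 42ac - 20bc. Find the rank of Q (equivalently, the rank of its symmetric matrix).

3

The symmetric matrix is A = [[22, -10, 21], [-10, 5, -10], [21, -10, 21]].
Congruent diagonalization of A (simultaneous row and column reduction) yields pivots 22, 5/11, 1/2.
That gives 3 positive pivots.
The rank is the number of nonzero pivots: 3.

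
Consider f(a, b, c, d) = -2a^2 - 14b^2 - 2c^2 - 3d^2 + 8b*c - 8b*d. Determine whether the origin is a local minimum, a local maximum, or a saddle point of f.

The Hessian at the origin is H = [[-4, 0, 0, 0], [0, -28, 8, -8], [0, 8, -4, 0], [0, -8, 0, -6]].
Symmetric row and column elimination reduces H to a congruent diagonal form with pivots -4, -28, -12/7, -2/3.
That gives 4 negative pivots.
H is negative definite, so the origin is a strict local maximum.

local maximum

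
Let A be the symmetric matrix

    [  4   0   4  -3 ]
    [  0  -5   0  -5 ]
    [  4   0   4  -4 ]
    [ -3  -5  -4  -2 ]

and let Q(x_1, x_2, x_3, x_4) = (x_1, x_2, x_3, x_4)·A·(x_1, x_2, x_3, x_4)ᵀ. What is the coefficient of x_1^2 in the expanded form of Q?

4

The coefficient of x_1^2 is the diagonal entry A[1,1] = 4.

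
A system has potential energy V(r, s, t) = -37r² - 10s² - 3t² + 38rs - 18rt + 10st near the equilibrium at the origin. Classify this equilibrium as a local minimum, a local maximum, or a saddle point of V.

The Hessian at the origin is H = [[-74, 38, -18], [38, -20, 10], [-18, 10, -6]].
Row-reducing H symmetrically gives the diagonal entries -74, -18/37, -4/9.
Counting signs: 3 negative.
H is negative definite, so the origin is a strict local maximum.

local maximum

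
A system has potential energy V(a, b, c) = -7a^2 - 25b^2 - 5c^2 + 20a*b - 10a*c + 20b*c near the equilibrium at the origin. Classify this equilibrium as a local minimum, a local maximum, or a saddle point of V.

local maximum

The Hessian at the origin is H = [[-14, 20, -10], [20, -50, 20], [-10, 20, -10]].
Congruent diagonalization of H (simultaneous row and column reduction) yields pivots -14, -150/7, -4/3.
So there are 3 negative pivots.
H is negative definite, so the origin is a strict local maximum.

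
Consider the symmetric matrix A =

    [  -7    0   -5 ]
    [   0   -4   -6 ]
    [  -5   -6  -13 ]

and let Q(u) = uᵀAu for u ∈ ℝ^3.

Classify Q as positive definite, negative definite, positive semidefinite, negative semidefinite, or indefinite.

An LDLᵀ factorisation of A has diagonal entries -7, -4, -3/7.
Counting signs: 3 negative.
Hence Q is negative definite.

negative definite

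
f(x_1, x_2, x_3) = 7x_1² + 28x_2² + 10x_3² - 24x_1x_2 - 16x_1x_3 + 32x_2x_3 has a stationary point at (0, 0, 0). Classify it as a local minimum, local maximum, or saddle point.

The Hessian at the origin is H = [[14, -24, -16], [-24, 56, 32], [-16, 32, 20]].
Congruent diagonalization of H (simultaneous row and column reduction) yields pivots 14, 104/7, 4/13.
So there are 3 positive pivots.
H is positive definite, so the origin is a strict local minimum.

local minimum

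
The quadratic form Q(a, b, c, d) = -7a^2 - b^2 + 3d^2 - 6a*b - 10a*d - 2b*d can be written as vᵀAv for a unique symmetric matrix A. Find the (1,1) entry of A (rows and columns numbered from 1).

The coefficient of a^2 in Q is -7, and that is exactly A[1,1].

-7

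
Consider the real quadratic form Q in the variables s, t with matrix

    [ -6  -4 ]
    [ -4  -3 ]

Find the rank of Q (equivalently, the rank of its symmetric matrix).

2

Congruent diagonalization of A (simultaneous row and column reduction) yields pivots -6, -1/3.
Counting signs: 2 negative.
The rank is the number of nonzero pivots: 2.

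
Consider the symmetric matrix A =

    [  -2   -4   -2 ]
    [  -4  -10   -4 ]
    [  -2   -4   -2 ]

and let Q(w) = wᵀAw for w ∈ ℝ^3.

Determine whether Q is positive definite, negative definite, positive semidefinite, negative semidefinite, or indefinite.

Row-reducing A symmetrically gives the diagonal entries -2, -2, 0.
So there are 2 negative, 1 zero pivots.
Hence Q is negative semidefinite.

negative semidefinite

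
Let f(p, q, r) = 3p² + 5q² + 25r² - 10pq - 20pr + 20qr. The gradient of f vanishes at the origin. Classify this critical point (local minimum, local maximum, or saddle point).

The Hessian at the origin is H = [[6, -10, -20], [-10, 10, 20], [-20, 20, 50]].
An LDLᵀ factorisation of H has diagonal entries 6, -20/3, 10.
So there are 2 positive, 1 negative pivots.
H is indefinite, so the origin is a saddle point.

saddle point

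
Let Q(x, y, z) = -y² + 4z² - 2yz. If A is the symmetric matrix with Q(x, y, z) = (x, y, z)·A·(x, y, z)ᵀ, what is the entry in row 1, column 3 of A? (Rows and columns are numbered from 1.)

0

The coefficient of x·z in Q is 0. For a symmetric A this equals A[1,3] + A[3,1] = 2·A[1,3].
So A[1,3] = 0/2 = 0.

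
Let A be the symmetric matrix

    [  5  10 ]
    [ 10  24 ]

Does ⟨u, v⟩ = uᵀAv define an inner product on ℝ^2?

yes

Symmetric row and column elimination reduces A to a congruent diagonal form with pivots 5, 4.
So there are 2 positive pivots.
Hence Q is positive definite.
⟨·,·⟩ is an inner product exactly when A is positive definite.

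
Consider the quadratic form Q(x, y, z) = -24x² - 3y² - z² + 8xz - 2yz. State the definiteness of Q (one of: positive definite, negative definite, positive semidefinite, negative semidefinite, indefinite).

negative semidefinite

The symmetric matrix is A = [[-24, 0, 4], [0, -3, -1], [4, -1, -1]].
Symmetric row and column elimination reduces A to a congruent diagonal form with pivots -24, -3, 0.
That gives 2 negative, 1 zero pivots.
Hence Q is negative semidefinite.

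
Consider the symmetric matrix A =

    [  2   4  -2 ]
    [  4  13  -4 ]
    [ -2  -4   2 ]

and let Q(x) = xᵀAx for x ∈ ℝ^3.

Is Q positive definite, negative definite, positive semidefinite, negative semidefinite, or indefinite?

Congruent diagonalization of A (simultaneous row and column reduction) yields pivots 2, 5, 0.
Counting signs: 2 positive, 1 zero.
Hence Q is positive semidefinite.

positive semidefinite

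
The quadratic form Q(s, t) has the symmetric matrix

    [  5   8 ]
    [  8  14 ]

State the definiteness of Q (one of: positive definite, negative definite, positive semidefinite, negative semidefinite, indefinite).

positive definite

For the 2×2 matrix [[5, 8], [8, 14]]: det = 5·14 − (8)² = 6, trace = 19.
det > 0 so both eigenvalues share the sign of the trace; trace = 19 > 0 ⇒ both positive.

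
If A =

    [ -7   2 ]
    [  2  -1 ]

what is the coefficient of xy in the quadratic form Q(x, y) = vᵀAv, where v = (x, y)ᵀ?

The coefficient of xy is A[1,2] + A[2,1] = 2·2 = 4.

4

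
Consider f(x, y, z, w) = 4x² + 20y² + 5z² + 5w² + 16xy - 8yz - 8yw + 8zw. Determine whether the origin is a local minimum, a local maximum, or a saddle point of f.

The Hessian at the origin is H = [[8, 16, 0, 0], [16, 40, -8, -8], [0, -8, 10, 8], [0, -8, 8, 10]].
An LDLᵀ factorisation of H has diagonal entries 8, 8, 2, 2.
That gives 4 positive pivots.
H is positive definite, so the origin is a strict local minimum.

local minimum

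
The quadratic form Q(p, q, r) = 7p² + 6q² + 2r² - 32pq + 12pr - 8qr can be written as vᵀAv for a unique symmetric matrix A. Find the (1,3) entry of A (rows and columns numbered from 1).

The coefficient of p·r in Q is 12. For a symmetric A this equals A[1,3] + A[3,1] = 2·A[1,3].
So A[1,3] = 12/2 = 6.

6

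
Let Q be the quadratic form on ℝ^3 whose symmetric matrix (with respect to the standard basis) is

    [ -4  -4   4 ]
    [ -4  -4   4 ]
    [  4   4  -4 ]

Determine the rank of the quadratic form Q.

Applying the same elementary operations to the rows and columns of A produces a congruent diagonal matrix with entries -4, 0, 0.
Counting signs: 1 negative, 2 zero.
The rank is the number of nonzero pivots: 1.

1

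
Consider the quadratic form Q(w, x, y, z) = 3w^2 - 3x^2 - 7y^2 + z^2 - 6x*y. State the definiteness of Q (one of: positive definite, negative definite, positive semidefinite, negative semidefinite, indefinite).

indefinite

Write A = [[3, 0, 0, 0], [0, -3, -3, 0], [0, -3, -7, 0], [0, 0, 0, 1]].
Applying the same elementary operations to the rows and columns of A produces a congruent diagonal matrix with entries 3, -3, -4, 1.
So there are 2 positive, 2 negative pivots.
Hence Q is indefinite.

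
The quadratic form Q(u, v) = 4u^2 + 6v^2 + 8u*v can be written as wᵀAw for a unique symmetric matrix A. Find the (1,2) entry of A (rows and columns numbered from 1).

4

The coefficient of u·v in Q is 8. For a symmetric A this equals A[1,2] + A[2,1] = 2·A[1,2].
So A[1,2] = 8/2 = 4.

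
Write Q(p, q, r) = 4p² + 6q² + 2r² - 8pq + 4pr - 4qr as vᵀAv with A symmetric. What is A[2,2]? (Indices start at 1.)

The coefficient of q² in Q is 6, and that is exactly A[2,2].

6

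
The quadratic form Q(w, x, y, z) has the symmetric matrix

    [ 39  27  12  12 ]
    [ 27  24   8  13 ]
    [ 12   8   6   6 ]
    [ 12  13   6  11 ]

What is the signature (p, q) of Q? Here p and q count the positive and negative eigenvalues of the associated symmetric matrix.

(4, 0)

Congruent diagonalization of A (simultaneous row and column reduction) yields pivots 39, 69/13, 158/69, 20/79.
That gives 4 positive pivots.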